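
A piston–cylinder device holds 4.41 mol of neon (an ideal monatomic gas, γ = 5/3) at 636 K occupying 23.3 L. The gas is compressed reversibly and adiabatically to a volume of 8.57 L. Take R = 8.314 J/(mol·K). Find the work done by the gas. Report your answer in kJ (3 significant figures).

W ≈ -33.2 kJ

Adiabatic: TV^(γ−1) = const with γ = 5/3.
T₂ = T₁ (V₁/V₂)^(γ−1) = 636 × (23.3/8.57)^0.667 = 636 × 1.948 = 1239 K.
W_by = nCᵥ(T₁ − T₂) = (4.41)(12.47)(636 − 1239) = -33158 J.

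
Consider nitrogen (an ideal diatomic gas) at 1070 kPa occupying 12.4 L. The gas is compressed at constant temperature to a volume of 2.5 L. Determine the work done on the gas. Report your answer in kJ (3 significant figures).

W ≈ 21.2 kJ

Isothermal: W = nRT ln(V₂/V₁) = P₁V₁ ln(V₂/V₁).
P₁V₁ = (1070 kPa)(12.4 L) = 13268 J.
W = 13268 × ln(2.5/12.4) = 13268 × -1.601
W_by_gas = -21247 J; work on gas = −W_by = 21247 J.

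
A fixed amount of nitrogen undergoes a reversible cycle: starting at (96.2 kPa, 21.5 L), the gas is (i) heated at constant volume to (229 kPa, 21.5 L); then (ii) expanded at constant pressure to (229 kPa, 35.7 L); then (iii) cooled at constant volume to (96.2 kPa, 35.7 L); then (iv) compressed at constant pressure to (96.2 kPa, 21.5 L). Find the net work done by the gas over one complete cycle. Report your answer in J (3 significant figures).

Constant-volume legs do no work.
W(ii) = (229)(35.7 − 21.5) = 3252 J; W(iv) = (96.2)(21.5 − 35.7) = -1366 J.
W_net = 3252 − 1366 = 1886 J (the clockwise enclosed area).

W_net ≈ 1890 J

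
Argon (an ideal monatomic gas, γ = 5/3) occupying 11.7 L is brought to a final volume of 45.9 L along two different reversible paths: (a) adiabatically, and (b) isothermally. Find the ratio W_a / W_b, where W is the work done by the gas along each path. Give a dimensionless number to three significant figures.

Path (a) adiabatic: W = P₁V₁(1 − (V₁/V₂)^(γ−1))/(γ−1) → W_a/(P₁V₁) = 0.897.
Path (b) isothermal: W = P₁V₁ ln(V₂/V₁) → W_b/(P₁V₁) = 1.367.
W_a / W_b = 0.897 / 1.367 = 0.6562.

W_a / W_b ≈ 0.656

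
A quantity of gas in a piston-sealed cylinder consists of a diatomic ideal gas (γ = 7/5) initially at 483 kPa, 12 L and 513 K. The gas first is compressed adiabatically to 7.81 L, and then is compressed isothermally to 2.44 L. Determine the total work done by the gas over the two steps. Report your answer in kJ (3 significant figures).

W_total ≈ -10.7 kJ

Step 1 (adiabatic): W = (P₁V₁ − P₂V₂)/(γ−1) = (5796 − 6882)/0.4 = -2716 J.
After step 1: P = 881.2 kPa, V = 7.81 L, T = 609.2 K.
Step 2 (isothermal): W = P₁V₁ ln(V₂/V₁) = (6882) ln(2.44/7.81) = -8007 J.
W_total = -2716 − 8007 = -10723 J.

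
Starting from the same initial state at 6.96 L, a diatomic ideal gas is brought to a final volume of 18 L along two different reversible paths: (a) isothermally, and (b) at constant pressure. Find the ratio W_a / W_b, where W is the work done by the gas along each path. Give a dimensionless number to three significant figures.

Path (a) isothermal: W = P₁V₁ ln(V₂/V₁) → W_a/(P₁V₁) = 0.9502.
Path (b) isobaric: W = P₁(V₂ − V₁) → W_b/(P₁V₁) = 1.586.
W_a / W_b = 0.9502 / 1.586 = 0.599.

W_a / W_b ≈ 0.599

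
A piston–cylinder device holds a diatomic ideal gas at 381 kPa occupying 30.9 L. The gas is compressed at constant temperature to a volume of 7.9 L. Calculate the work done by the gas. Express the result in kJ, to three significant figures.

W ≈ -16.1 kJ

Isothermal: W = nRT ln(V₂/V₁) = P₁V₁ ln(V₂/V₁).
P₁V₁ = (381 kPa)(30.9 L) = 11773 J.
W = 11773 × ln(7.9/30.9) = 11773 × -1.364
W_by_gas = -16057 J.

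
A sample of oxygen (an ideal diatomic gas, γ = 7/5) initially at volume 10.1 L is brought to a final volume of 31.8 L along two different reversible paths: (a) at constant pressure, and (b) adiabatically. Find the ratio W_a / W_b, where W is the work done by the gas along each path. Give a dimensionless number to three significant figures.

Path (a) isobaric: W = P₁(V₂ − V₁) → W_a/(P₁V₁) = 2.149.
Path (b) adiabatic: W = P₁V₁(1 − (V₁/V₂)^(γ−1))/(γ−1) → W_b/(P₁V₁) = 0.9199.
W_a / W_b = 2.149 / 0.9199 = 2.336.

W_a / W_b ≈ 2.34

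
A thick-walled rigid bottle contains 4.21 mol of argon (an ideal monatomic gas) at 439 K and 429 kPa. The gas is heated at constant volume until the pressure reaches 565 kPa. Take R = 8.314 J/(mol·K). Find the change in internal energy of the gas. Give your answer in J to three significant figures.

ΔU ≈ 7310 J

Constant volume ⇒ W = 0, so Q = ΔU = nCᵥΔT with Cᵥ = 3R/2 = 12.47 J/(mol·K).
At constant V, T₂/T₁ = P₂/P₁ ⇒ ΔT = T₁(P₂/P₁ − 1) = 439·(565/429 − 1) = 139.2 K.
ΔU = (4.21)(12.47)(139.2) = 7307 J.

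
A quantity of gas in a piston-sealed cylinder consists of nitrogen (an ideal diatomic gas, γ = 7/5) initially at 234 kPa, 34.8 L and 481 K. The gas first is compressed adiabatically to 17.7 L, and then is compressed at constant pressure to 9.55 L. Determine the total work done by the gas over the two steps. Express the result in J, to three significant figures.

Step 1 (adiabatic): W = (P₁V₁ − P₂V₂)/(γ−1) = (8143 − 10672)/0.4 = -6321 J.
After step 1: P = 602.9 kPa, V = 17.7 L, T = 630.4 K.
Step 2 (isobaric): W = PΔV = (602.9 kPa)(9.55 − 17.7 L) = -4914 J.
W_total = -6321 − 4914 = -11235 J.

W_total ≈ -11200 J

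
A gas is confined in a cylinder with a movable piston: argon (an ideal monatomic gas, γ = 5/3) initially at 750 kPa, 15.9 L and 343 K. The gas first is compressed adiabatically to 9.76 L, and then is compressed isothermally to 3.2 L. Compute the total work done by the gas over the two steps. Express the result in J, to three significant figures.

W_total ≈ -25300 J

Step 1 (adiabatic): W = (P₁V₁ − P₂V₂)/(γ−1) = (11925 − 16510)/0.667 = -6878 J.
After step 1: P = 1692 kPa, V = 9.76 L, T = 474.9 K.
Step 2 (isothermal): W = P₁V₁ ln(V₂/V₁) = (16510) ln(3.2/9.76) = -18411 J.
W_total = -6878 − 18411 = -25289 J.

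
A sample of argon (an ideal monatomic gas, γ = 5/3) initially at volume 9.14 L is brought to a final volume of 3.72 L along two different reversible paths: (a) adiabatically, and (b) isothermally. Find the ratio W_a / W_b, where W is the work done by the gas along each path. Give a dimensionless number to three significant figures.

Path (a) adiabatic: W = P₁V₁(1 − (V₁/V₂)^(γ−1))/(γ−1) → W_a/(P₁V₁) = -1.231.
Path (b) isothermal: W = P₁V₁ ln(V₂/V₁) → W_b/(P₁V₁) = -0.8989.
W_a / W_b = -1.231 / -0.8989 = 1.37.

W_a / W_b ≈ 1.37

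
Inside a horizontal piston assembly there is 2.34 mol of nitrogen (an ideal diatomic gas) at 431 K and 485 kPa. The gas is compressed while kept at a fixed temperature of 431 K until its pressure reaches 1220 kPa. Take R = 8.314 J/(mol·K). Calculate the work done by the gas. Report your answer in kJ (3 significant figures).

W ≈ -7.73 kJ

Isothermal process: W = nRT ln(V₂/V₁) = nRT ln(P₁/P₂).
W = (2.34)(8.314)(431) × ln(485/1220)
  = 8385 × ln(0.3975) = 8385 × -0.9225
W_by_gas = -7735 J.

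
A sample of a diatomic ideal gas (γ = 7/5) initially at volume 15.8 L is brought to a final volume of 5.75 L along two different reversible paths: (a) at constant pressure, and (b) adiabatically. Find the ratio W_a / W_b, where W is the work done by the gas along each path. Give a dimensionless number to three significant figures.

W_a / W_b ≈ 0.511

Path (a) isobaric: W = P₁(V₂ − V₁) → W_a/(P₁V₁) = -0.6361.
Path (b) adiabatic: W = P₁V₁(1 − (V₁/V₂)^(γ−1))/(γ−1) → W_b/(P₁V₁) = -1.246.
W_a / W_b = -0.6361 / -1.246 = 0.5106.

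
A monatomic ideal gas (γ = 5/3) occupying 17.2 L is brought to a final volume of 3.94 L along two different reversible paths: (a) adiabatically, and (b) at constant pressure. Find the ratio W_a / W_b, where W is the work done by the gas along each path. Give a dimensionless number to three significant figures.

W_a / W_b ≈ 3.25

Path (a) adiabatic: W = P₁V₁(1 − (V₁/V₂)^(γ−1))/(γ−1) → W_a/(P₁V₁) = -2.507.
Path (b) isobaric: W = P₁(V₂ − V₁) → W_b/(P₁V₁) = -0.7709.
W_a / W_b = -2.507 / -0.7709 = 3.251.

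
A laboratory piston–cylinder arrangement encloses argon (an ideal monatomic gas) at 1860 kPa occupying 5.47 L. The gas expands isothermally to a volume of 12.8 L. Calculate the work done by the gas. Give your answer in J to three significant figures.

W ≈ 8650 J

Isothermal: W = nRT ln(V₂/V₁) = P₁V₁ ln(V₂/V₁).
P₁V₁ = (1860 kPa)(5.47 L) = 10174 J.
W = 10174 × ln(12.8/5.47) = 10174 × 0.8502
W_by_gas = 8650 J.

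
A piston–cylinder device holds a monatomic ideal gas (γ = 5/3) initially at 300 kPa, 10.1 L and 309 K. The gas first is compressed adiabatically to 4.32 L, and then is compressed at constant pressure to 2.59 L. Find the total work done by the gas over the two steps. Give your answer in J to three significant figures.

W_total ≈ -5600 J

Step 1 (adiabatic): W = (P₁V₁ − P₂V₂)/(γ−1) = (3030 − 5337)/0.667 = -3461 J.
After step 1: P = 1236 kPa, V = 4.32 L, T = 544.3 K.
Step 2 (isobaric): W = PΔV = (1236 kPa)(2.59 − 4.32 L) = -2137 J.
W_total = -3461 − 2137 = -5599 J.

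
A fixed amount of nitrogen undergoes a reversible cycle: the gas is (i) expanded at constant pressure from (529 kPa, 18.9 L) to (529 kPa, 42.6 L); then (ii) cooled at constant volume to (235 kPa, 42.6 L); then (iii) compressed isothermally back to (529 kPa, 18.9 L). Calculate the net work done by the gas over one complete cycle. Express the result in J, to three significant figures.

Leg (i): W = PΔV = (529)(42.6 − 18.9) = 12537 J.
Leg (ii): W = 0.
Leg (iii): W = PᵢVᵢ ln(V_f/Vᵢ) = (10011) ln(18.9/42.6) = -8136 J.
W_net = 12537 − 8136 = 4401 J.

W_net ≈ 4400 J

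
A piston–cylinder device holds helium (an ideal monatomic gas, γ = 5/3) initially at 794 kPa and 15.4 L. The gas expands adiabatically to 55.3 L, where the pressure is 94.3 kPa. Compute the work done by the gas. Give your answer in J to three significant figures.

Adiabatic: W = (P₁V₁ − P₂V₂)/(γ − 1) with γ = 5/3.
P₁V₁ = 12228 J, P₂V₂ = 5215 J.
W = (12228 − 5215) / 0.6667 = 10519 J.

W ≈ 10500 J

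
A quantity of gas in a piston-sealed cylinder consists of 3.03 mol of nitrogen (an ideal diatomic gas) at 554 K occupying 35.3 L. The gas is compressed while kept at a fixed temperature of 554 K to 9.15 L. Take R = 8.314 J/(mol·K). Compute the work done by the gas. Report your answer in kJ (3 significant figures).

W ≈ -18.8 kJ

Isothermal: W = nRT ln(V₂/V₁).
W = (3.03)(8.314)(554) × ln(9.15/35.3)
  = 13956 × -1.35
W_by_gas = -18842 J.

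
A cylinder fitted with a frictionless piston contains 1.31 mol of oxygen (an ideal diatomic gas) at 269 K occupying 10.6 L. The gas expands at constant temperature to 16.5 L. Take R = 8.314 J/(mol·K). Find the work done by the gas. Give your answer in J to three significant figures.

Isothermal: W = nRT ln(V₂/V₁).
W = (1.31)(8.314)(269) × ln(16.5/10.6)
  = 2930 × 0.4425
W_by_gas = 1296 J.

W ≈ 1300 J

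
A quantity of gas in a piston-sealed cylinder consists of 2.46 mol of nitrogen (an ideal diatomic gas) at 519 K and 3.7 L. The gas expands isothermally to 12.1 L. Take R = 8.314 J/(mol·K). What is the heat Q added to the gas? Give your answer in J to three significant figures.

Q ≈ 12600 J

Isothermal ⇒ ΔU = 0, so Q = W = nRT ln(V₂/V₁).
Q = (2.46)(8.314)(519) ln(12.1/3.7) = 10615 × 1.185 = 12577 J.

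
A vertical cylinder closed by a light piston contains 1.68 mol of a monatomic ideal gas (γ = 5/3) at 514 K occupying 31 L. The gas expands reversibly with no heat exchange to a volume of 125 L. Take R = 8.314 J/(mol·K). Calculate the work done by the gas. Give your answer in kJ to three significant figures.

Adiabatic: TV^(γ−1) = const with γ = 5/3.
T₂ = T₁ (V₁/V₂)^(γ−1) = 514 × (31/125)^0.667 = 514 × 0.3947 = 202.9 K.
W_by = nCᵥ(T₁ − T₂) = (1.68)(12.47)(514 − 202.9) = 6518 J.

W ≈ 6.52 kJ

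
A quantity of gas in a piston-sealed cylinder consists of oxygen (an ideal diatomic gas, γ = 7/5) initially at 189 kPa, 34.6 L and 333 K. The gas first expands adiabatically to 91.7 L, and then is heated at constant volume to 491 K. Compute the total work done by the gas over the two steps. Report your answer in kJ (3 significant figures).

Step 1 (adiabatic): W = (P₁V₁ − P₂V₂)/(γ−1) = (6539 − 4428)/0.4 = 5278 J.
Step 2 (isochoric): W = 0 (constant volume).
W_total = 5278 + 0 = 5278 J.

W_total ≈ 5.28 kJ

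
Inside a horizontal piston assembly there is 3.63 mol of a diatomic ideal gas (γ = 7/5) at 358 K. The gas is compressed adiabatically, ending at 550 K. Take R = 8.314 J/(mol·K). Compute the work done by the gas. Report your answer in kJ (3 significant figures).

Adiabatic ⇒ Q = 0, so W_by = −ΔU = nCᵥ(T₁ − T₂).
Cᵥ = 5R/2 = 20.79 J/(mol·K).
W = (3.63)(20.79)(358 − 550) = -14486 J.

W ≈ -14.5 kJ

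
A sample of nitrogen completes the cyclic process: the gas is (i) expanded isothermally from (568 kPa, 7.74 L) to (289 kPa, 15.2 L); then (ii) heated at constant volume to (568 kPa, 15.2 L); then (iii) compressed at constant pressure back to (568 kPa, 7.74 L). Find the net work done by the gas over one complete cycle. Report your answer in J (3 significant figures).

Leg (i): W = PᵢVᵢ ln(V_f/Vᵢ) = (4396) ln(15.2/7.74) = 2967 J.
Leg (ii): W = 0.
Leg (iii): W = PΔV = (568)(7.74 − 15.2) = -4237 J.
W_net = 2967 − 4237 = -1270 J.

W_net ≈ -1270 J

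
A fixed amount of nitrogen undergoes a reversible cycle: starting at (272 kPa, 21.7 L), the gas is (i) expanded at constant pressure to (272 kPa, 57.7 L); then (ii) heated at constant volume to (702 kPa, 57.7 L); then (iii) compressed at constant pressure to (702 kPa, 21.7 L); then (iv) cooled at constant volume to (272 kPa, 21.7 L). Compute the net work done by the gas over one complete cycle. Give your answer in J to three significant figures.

W_net ≈ -15500 J

Constant-volume legs do no work.
W(i) = (272)(57.7 − 21.7) = 9792 J; W(iii) = (702)(21.7 − 57.7) = -25272 J.
W_net = 9792 − 25272 = -15480 J (the counter-clockwise enclosed area).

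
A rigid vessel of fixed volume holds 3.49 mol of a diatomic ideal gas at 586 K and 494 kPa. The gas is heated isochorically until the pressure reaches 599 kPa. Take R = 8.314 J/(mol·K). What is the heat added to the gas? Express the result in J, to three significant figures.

Constant volume ⇒ W = 0, so Q = ΔU = nCᵥΔT with Cᵥ = 5R/2 = 20.79 J/(mol·K).
At constant V, T₂/T₁ = P₂/P₁ ⇒ ΔT = T₁(P₂/P₁ − 1) = 586·(599/494 − 1) = 124.6 K.
ΔU = (3.49)(20.79)(124.6) = 9035 J.

Q ≈ 9040 J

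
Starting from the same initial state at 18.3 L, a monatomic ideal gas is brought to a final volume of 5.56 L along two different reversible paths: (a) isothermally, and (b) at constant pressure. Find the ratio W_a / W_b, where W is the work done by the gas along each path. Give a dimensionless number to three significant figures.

W_a / W_b ≈ 1.71

Path (a) isothermal: W = P₁V₁ ln(V₂/V₁) → W_a/(P₁V₁) = -1.191.
Path (b) isobaric: W = P₁(V₂ − V₁) → W_b/(P₁V₁) = -0.6962.
W_a / W_b = -1.191 / -0.6962 = 1.711.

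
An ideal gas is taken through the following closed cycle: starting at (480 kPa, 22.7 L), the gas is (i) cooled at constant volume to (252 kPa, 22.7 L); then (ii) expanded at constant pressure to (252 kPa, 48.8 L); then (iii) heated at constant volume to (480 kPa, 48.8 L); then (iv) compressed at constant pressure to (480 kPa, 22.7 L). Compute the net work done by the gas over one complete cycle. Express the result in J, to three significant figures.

W_net ≈ -5950 J

Constant-volume legs do no work.
W(ii) = (252)(48.8 − 22.7) = 6577 J; W(iv) = (480)(22.7 − 48.8) = -12528 J.
W_net = 6577 − 12528 = -5951 J (the counter-clockwise enclosed area).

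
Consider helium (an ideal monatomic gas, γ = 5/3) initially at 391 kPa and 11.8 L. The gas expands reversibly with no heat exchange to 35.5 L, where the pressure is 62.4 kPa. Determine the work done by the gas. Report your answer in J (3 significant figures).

W ≈ 3600 J

Adiabatic: W = (P₁V₁ − P₂V₂)/(γ − 1) with γ = 5/3.
P₁V₁ = 4614 J, P₂V₂ = 2215 J.
W = (4614 − 2215) / 0.6667 = 3598 J.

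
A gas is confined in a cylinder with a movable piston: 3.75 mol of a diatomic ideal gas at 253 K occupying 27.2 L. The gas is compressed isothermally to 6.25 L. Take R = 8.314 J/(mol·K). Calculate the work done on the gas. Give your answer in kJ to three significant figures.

Isothermal: W = nRT ln(V₂/V₁).
W = (3.75)(8.314)(253) × ln(6.25/27.2)
  = 7888 × -1.471
W_by_gas = -11600 J; work on gas = −W_by = 11600 J.

W ≈ 11.6 kJ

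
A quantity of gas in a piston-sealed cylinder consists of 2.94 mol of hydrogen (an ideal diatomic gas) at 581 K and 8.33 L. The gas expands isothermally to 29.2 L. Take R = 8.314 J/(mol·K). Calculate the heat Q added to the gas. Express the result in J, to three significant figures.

Q ≈ 17800 J

Isothermal ⇒ ΔU = 0, so Q = W = nRT ln(V₂/V₁).
Q = (2.94)(8.314)(581) ln(29.2/8.33) = 14201 × 1.254 = 17813 J.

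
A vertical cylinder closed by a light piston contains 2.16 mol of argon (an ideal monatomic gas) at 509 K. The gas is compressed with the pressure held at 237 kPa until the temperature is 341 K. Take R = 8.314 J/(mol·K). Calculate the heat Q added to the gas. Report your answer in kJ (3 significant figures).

Q ≈ -7.54 kJ

Isobaric: W = nRΔT = (2.16)(8.314)(-168) = -3017 J.
ΔU = nCᵥΔT with Cᵥ = 3R/2: ΔU = (2.16)(12.47)(-168) = -4525 J.
Q = ΔU + W = -4525 − 3017 = -7542 J.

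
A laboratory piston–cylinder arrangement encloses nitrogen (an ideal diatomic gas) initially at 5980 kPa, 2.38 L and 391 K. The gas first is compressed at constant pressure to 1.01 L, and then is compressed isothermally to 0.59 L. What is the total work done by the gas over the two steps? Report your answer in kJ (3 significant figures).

W_total ≈ -11.4 kJ

Step 1 (isobaric): W = PΔV = (5980 kPa)(1.01 − 2.38 L) = -8193 J.
After step 1: P = 5980 kPa, V = 1.01 L, T = 165.9 K.
Step 2 (isothermal): W = P₁V₁ ln(V₂/V₁) = (6040) ln(0.59/1.01) = -3247 J.
W_total = -8193 − 3247 = -11439 J.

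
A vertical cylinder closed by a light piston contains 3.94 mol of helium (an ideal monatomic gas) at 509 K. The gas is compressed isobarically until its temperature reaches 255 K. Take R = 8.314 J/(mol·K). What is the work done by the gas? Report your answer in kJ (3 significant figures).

Isobaric: W = P ΔV = nR ΔT.
W = (3.94)(8.314)(255 − 509) = -8320 J.

W ≈ -8.32 kJ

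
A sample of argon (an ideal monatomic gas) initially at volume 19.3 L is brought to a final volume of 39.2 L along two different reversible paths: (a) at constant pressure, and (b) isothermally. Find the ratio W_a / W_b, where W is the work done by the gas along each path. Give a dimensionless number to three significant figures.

W_a / W_b ≈ 1.46

Path (a) isobaric: W = P₁(V₂ − V₁) → W_a/(P₁V₁) = 1.031.
Path (b) isothermal: W = P₁V₁ ln(V₂/V₁) → W_b/(P₁V₁) = 0.7086.
W_a / W_b = 1.031 / 0.7086 = 1.455.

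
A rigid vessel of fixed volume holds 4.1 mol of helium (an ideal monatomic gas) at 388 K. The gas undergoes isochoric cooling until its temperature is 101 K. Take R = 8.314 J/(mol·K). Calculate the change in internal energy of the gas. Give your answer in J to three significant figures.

ΔU ≈ -14700 J

Constant volume ⇒ W = 0, so Q = ΔU = nCᵥΔT with Cᵥ = 3R/2 = 12.47 J/(mol·K).
ΔU = (4.1)(12.47)(101 − 388) = -14675 J.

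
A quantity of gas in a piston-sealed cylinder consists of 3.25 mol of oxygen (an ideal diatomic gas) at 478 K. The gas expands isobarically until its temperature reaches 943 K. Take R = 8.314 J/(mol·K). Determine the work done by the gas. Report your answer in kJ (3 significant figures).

W ≈ 12.6 kJ

Isobaric: W = P ΔV = nR ΔT.
W = (3.25)(8.314)(943 − 478) = 12565 J.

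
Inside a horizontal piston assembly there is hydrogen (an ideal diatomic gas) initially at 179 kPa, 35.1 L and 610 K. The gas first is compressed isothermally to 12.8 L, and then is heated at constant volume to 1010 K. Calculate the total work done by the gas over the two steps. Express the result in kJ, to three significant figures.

Step 1 (isothermal): W = P₁V₁ ln(V₂/V₁) = (6283) ln(12.8/35.1) = -6338 J.
Step 2 (isochoric): W = 0 (constant volume).
W_total = -6338 + 0 = -6338 J.

W_total ≈ -6.34 kJ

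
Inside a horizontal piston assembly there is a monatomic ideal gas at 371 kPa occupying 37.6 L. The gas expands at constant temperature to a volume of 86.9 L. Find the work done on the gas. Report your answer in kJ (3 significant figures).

Isothermal: W = nRT ln(V₂/V₁) = P₁V₁ ln(V₂/V₁).
P₁V₁ = (371 kPa)(37.6 L) = 13950 J.
W = 13950 × ln(86.9/37.6) = 13950 × 0.8378
W_by_gas = 11686 J; work on gas = −W_by = -11686 J.

W ≈ -11.7 kJ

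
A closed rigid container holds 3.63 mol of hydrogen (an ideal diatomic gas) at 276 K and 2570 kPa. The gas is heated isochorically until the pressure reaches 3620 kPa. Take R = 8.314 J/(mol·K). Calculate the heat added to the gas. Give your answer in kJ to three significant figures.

Q ≈ 8.51 kJ

Constant volume ⇒ W = 0, so Q = ΔU = nCᵥΔT with Cᵥ = 5R/2 = 20.79 J/(mol·K).
At constant V, T₂/T₁ = P₂/P₁ ⇒ ΔT = T₁(P₂/P₁ − 1) = 276·(3620/2570 − 1) = 112.8 K.
ΔU = (3.63)(20.79)(112.8) = 8508 J.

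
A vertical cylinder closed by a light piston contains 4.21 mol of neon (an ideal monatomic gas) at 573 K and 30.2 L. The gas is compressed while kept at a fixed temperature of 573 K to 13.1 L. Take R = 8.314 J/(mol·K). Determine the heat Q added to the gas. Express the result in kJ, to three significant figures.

Q ≈ -16.8 kJ

Isothermal ⇒ ΔU = 0, so Q = W = nRT ln(V₂/V₁).
Q = (4.21)(8.314)(573) ln(13.1/30.2) = 20056 × -0.8352 = -16751 J.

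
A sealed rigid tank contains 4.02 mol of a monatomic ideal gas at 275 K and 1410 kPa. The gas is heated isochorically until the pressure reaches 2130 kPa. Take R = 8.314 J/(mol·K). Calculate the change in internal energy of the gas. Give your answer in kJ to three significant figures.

Constant volume ⇒ W = 0, so Q = ΔU = nCᵥΔT with Cᵥ = 3R/2 = 12.47 J/(mol·K).
At constant V, T₂/T₁ = P₂/P₁ ⇒ ΔT = T₁(P₂/P₁ − 1) = 275·(2130/1410 − 1) = 140.4 K.
ΔU = (4.02)(12.47)(140.4) = 7040 J.

ΔU ≈ 7.04 kJ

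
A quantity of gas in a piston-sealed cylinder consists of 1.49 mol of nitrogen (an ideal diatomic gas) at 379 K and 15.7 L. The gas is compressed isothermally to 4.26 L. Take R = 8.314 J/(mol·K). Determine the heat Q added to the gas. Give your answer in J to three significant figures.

Isothermal ⇒ ΔU = 0, so Q = W = nRT ln(V₂/V₁).
Q = (1.49)(8.314)(379) ln(4.26/15.7) = 4695 × -1.304 = -6124 J.

Q ≈ -6120 J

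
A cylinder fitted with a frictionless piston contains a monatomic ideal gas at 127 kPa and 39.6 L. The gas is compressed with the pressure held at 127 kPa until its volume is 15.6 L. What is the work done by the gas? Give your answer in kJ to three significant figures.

Isobaric: W = P ΔV.
W = (127 kPa)(15.6 − 39.6 L) = (127)(-24) = -3048 J.

W ≈ -3.05 kJ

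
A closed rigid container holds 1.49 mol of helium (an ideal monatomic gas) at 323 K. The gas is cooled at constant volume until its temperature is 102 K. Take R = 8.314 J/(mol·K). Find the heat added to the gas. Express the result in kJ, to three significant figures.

Q ≈ -4.11 kJ

Constant volume ⇒ W = 0, so Q = ΔU = nCᵥΔT with Cᵥ = 3R/2 = 12.47 J/(mol·K).
ΔU = (1.49)(12.47)(102 − 323) = -4107 J.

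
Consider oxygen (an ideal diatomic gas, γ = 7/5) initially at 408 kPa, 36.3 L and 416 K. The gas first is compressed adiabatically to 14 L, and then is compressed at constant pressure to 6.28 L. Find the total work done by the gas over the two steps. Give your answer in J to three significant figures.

Step 1 (adiabatic): W = (P₁V₁ − P₂V₂)/(γ−1) = (14810 − 21681)/0.4 = -17176 J.
After step 1: P = 1549 kPa, V = 14 L, T = 609 K.
Step 2 (isobaric): W = PΔV = (1549 kPa)(6.28 − 14 L) = -11955 J.
W_total = -17176 − 11955 = -29132 J.

W_total ≈ -29100 J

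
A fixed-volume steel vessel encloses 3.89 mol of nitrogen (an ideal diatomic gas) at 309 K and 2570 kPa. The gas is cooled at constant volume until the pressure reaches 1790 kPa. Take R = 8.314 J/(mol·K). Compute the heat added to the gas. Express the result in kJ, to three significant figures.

Q ≈ -7.58 kJ

Constant volume ⇒ W = 0, so Q = ΔU = nCᵥΔT with Cᵥ = 5R/2 = 20.79 J/(mol·K).
At constant V, T₂/T₁ = P₂/P₁ ⇒ ΔT = T₁(P₂/P₁ − 1) = 309·(1790/2570 − 1) = -93.78 K.
ΔU = (3.89)(20.79)(-93.78) = -7583 J.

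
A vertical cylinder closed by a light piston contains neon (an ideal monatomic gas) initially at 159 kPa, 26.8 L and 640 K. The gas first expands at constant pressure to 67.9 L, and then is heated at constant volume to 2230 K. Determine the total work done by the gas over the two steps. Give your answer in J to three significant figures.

W_total ≈ 6530 J

Step 1 (isobaric): W = PΔV = (159 kPa)(67.9 − 26.8 L) = 6535 J.
Step 2 (isochoric): W = 0 (constant volume).
W_total = 6535 + 0 = 6535 J.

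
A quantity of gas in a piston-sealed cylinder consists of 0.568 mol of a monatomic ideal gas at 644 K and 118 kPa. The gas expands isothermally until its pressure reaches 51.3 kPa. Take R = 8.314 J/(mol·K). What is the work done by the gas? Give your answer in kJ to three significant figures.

Isothermal process: W = nRT ln(V₂/V₁) = nRT ln(P₁/P₂).
W = (0.568)(8.314)(644) × ln(118/51.3)
  = 3041 × ln(2.3) = 3041 × 0.833
W_by_gas = 2533 J.

W ≈ 2.53 kJ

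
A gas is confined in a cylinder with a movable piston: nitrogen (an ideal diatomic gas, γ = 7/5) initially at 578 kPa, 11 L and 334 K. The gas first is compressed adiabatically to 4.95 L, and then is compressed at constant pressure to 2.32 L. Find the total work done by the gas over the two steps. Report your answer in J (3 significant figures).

Step 1 (adiabatic): W = (P₁V₁ − P₂V₂)/(γ−1) = (6358 − 8751)/0.4 = -5981 J.
After step 1: P = 1768 kPa, V = 4.95 L, T = 459.7 K.
Step 2 (isobaric): W = PΔV = (1768 kPa)(2.32 − 4.95 L) = -4649 J.
W_total = -5981 − 4649 = -10631 J.

W_total ≈ -10600 J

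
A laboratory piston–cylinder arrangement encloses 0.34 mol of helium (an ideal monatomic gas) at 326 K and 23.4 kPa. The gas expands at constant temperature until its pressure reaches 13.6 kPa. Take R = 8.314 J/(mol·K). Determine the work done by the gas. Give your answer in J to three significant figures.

Isothermal process: W = nRT ln(V₂/V₁) = nRT ln(P₁/P₂).
W = (0.34)(8.314)(326) × ln(23.4/13.6)
  = 921.5 × ln(1.721) = 921.5 × 0.5427
W_by_gas = 500.1 J.

W ≈ 500 J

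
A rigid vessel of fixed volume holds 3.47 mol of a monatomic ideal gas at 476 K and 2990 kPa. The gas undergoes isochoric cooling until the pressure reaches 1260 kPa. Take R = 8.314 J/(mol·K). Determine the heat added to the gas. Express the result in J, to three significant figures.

Constant volume ⇒ W = 0, so Q = ΔU = nCᵥΔT with Cᵥ = 3R/2 = 12.47 J/(mol·K).
At constant V, T₂/T₁ = P₂/P₁ ⇒ ΔT = T₁(P₂/P₁ − 1) = 476·(1260/2990 − 1) = -275.4 K.
ΔU = (3.47)(12.47)(-275.4) = -11918 J.

Q ≈ -11900 J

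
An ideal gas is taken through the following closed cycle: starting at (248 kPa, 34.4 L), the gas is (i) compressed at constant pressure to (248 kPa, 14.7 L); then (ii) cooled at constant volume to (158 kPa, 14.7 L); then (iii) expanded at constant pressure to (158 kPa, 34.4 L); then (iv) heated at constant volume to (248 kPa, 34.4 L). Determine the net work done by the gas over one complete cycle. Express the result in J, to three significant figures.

Constant-volume legs do no work.
W(i) = (248)(14.7 − 34.4) = -4886 J; W(iii) = (158)(34.4 − 14.7) = 3113 J.
W_net = -4886 + 3113 = -1773 J (the counter-clockwise enclosed area).

W_net ≈ -1770 J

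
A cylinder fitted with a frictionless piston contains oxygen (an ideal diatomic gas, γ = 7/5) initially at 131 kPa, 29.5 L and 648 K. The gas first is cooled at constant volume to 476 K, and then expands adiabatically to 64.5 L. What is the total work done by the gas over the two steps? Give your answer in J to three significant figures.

W_total ≈ 1910 J

Step 1 (isochoric): W = 0 (constant volume).
After step 1: P = 96.23 kPa (V unchanged).
Step 2 (adiabatic): W = (P₁V₁ − P₂V₂)/(γ−1) = (2839 − 2076)/0.4 = 1907 J.
W_total = 0 + 1907 = 1907 J.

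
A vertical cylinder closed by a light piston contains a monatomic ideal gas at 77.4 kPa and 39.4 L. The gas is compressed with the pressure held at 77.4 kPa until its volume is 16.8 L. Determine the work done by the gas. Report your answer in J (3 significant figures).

W ≈ -1750 J

Isobaric: W = P ΔV.
W = (77.4 kPa)(16.8 − 39.4 L) = (77.4)(-22.6) = -1749 J.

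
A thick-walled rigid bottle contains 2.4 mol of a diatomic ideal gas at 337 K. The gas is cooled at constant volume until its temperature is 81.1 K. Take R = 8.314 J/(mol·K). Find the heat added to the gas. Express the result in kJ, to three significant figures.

Constant volume ⇒ W = 0, so Q = ΔU = nCᵥΔT with Cᵥ = 5R/2 = 20.79 J/(mol·K).
ΔU = (2.4)(20.79)(81.1 − 337) = -12765 J.

Q ≈ -12.8 kJ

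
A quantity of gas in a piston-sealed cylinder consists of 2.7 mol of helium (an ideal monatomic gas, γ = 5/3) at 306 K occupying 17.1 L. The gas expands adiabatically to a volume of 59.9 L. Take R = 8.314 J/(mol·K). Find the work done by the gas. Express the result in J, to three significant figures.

W ≈ 5840 J

Adiabatic: TV^(γ−1) = const with γ = 5/3.
T₂ = T₁ (V₁/V₂)^(γ−1) = 306 × (17.1/59.9)^0.667 = 306 × 0.4336 = 132.7 K.
W_by = nCᵥ(T₁ − T₂) = (2.7)(12.47)(306 − 132.7) = 5836 J.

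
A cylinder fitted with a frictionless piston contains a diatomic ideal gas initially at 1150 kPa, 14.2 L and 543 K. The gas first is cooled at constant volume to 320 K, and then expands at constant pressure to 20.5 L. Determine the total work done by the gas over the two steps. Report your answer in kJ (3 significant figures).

W_total ≈ 4.27 kJ

Step 1 (isochoric): W = 0 (constant volume).
After step 1: P = 677.7 kPa (V unchanged).
Step 2 (isobaric): W = PΔV = (677.7 kPa)(20.5 − 14.2 L) = 4270 J.
W_total = 0 + 4270 = 4270 J.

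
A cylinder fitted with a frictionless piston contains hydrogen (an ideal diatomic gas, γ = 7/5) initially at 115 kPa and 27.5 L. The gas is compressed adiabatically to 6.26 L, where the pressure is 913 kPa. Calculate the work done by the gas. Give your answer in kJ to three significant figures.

W ≈ -6.38 kJ

Adiabatic: W = (P₁V₁ − P₂V₂)/(γ − 1) with γ = 7/5.
P₁V₁ = 3162 J, P₂V₂ = 5715 J.
W = (3162 − 5715) / 0.4 = -6382 J.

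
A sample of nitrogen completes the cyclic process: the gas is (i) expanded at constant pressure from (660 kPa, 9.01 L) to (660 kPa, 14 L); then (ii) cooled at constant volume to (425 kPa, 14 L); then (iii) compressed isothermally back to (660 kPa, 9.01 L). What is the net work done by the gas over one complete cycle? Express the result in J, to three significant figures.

W_net ≈ 671 J

Leg (i): W = PΔV = (660)(14 − 9.01) = 3293 J.
Leg (ii): W = 0.
Leg (iii): W = PᵢVᵢ ln(V_f/Vᵢ) = (5950) ln(9.01/14) = -2622 J.
W_net = 3293 − 2622 = 671.1 J.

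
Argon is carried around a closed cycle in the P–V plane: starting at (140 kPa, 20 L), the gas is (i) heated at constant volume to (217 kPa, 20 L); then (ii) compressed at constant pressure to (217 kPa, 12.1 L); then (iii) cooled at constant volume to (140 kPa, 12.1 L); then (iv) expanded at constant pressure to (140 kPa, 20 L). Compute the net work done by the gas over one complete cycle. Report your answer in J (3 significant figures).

Constant-volume legs do no work.
W(ii) = (217)(12.1 − 20) = -1714 J; W(iv) = (140)(20 − 12.1) = 1106 J.
W_net = -1714 + 1106 = -608.3 J (the counter-clockwise enclosed area).

W_net ≈ -608 J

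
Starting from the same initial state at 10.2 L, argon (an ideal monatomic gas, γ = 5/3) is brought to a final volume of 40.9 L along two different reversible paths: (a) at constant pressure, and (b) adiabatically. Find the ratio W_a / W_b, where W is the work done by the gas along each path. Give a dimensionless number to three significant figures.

Path (a) isobaric: W = P₁(V₂ − V₁) → W_a/(P₁V₁) = 3.01.
Path (b) adiabatic: W = P₁V₁(1 − (V₁/V₂)^(γ−1))/(γ−1) → W_b/(P₁V₁) = 0.9057.
W_a / W_b = 3.01 / 0.9057 = 3.323.

W_a / W_b ≈ 3.32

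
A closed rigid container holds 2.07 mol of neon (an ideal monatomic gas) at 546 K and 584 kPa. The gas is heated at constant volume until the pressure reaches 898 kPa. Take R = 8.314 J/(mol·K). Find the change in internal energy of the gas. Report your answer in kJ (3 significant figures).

ΔU ≈ 7.58 kJ

Constant volume ⇒ W = 0, so Q = ΔU = nCᵥΔT with Cᵥ = 3R/2 = 12.47 J/(mol·K).
At constant V, T₂/T₁ = P₂/P₁ ⇒ ΔT = T₁(P₂/P₁ − 1) = 546·(898/584 − 1) = 293.6 K.
ΔU = (2.07)(12.47)(293.6) = 7578 J.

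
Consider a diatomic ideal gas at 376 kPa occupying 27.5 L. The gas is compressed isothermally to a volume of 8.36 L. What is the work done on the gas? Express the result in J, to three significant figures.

W ≈ 12300 J

Isothermal: W = nRT ln(V₂/V₁) = P₁V₁ ln(V₂/V₁).
P₁V₁ = (376 kPa)(27.5 L) = 10340 J.
W = 10340 × ln(8.36/27.5) = 10340 × -1.191
W_by_gas = -12312 J; work on gas = −W_by = 12312 J.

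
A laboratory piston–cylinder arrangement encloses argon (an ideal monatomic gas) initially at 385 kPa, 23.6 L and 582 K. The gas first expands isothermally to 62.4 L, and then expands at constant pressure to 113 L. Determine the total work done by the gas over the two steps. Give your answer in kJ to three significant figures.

Step 1 (isothermal): W = P₁V₁ ln(V₂/V₁) = (9086) ln(62.4/23.6) = 8834 J.
After step 1: P = 145.6 kPa, V = 62.4 L, T = 582 K.
Step 2 (isobaric): W = PΔV = (145.6 kPa)(113 − 62.4 L) = 7368 J.
W_total = 8834 + 7368 = 16202 J.

W_total ≈ 16.2 kJ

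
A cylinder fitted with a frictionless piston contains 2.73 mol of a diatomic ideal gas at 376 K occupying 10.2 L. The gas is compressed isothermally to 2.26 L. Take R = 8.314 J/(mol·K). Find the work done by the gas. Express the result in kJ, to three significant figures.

W ≈ -12.9 kJ

Isothermal: W = nRT ln(V₂/V₁).
W = (2.73)(8.314)(376) × ln(2.26/10.2)
  = 8534 × -1.507
W_by_gas = -12861 J.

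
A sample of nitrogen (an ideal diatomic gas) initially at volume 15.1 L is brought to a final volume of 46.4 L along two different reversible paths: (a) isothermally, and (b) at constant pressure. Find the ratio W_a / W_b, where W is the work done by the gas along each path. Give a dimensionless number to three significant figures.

Path (a) isothermal: W = P₁V₁ ln(V₂/V₁) → W_a/(P₁V₁) = 1.123.
Path (b) isobaric: W = P₁(V₂ − V₁) → W_b/(P₁V₁) = 2.073.
W_a / W_b = 1.123 / 2.073 = 0.5416.

W_a / W_b ≈ 0.542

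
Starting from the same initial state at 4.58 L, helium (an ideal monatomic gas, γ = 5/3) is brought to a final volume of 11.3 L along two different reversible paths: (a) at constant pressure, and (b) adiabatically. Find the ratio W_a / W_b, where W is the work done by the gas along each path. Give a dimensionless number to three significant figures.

Path (a) isobaric: W = P₁(V₂ − V₁) → W_a/(P₁V₁) = 1.467.
Path (b) adiabatic: W = P₁V₁(1 − (V₁/V₂)^(γ−1))/(γ−1) → W_b/(P₁V₁) = 0.6785.
W_a / W_b = 1.467 / 0.6785 = 2.163.

W_a / W_b ≈ 2.16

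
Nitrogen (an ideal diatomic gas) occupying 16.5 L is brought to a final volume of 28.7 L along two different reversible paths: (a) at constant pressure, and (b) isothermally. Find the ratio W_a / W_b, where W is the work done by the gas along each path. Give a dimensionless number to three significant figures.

Path (a) isobaric: W = P₁(V₂ − V₁) → W_a/(P₁V₁) = 0.7394.
Path (b) isothermal: W = P₁V₁ ln(V₂/V₁) → W_b/(P₁V₁) = 0.5535.
W_a / W_b = 0.7394 / 0.5535 = 1.336.

W_a / W_b ≈ 1.34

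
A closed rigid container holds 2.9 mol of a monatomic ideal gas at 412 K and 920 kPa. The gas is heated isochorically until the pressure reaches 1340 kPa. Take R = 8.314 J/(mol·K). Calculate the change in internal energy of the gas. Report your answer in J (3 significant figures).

ΔU ≈ 6800 J

Constant volume ⇒ W = 0, so Q = ΔU = nCᵥΔT with Cᵥ = 3R/2 = 12.47 J/(mol·K).
At constant V, T₂/T₁ = P₂/P₁ ⇒ ΔT = T₁(P₂/P₁ − 1) = 412·(1340/920 − 1) = 188.1 K.
ΔU = (2.9)(12.47)(188.1) = 6802 J.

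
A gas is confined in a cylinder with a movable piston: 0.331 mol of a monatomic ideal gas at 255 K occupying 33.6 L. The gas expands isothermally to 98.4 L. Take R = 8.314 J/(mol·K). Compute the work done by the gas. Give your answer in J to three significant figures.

W ≈ 754 J

Isothermal: W = nRT ln(V₂/V₁).
W = (0.331)(8.314)(255) × ln(98.4/33.6)
  = 701.7 × 1.075
W_by_gas = 754 J.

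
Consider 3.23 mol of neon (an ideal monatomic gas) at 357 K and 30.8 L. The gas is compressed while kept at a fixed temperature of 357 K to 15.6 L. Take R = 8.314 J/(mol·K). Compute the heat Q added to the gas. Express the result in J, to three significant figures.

Q ≈ -6520 J

Isothermal ⇒ ΔU = 0, so Q = W = nRT ln(V₂/V₁).
Q = (3.23)(8.314)(357) ln(15.6/30.8) = 9587 × -0.6802 = -6521 J.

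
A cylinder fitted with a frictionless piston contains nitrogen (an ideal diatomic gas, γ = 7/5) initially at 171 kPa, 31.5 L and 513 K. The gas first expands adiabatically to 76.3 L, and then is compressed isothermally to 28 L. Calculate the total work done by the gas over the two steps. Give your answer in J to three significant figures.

W_total ≈ 223 J

Step 1 (adiabatic): W = (P₁V₁ − P₂V₂)/(γ−1) = (5386 − 3781)/0.4 = 4013 J.
After step 1: P = 49.56 kPa, V = 76.3 L, T = 360.1 K.
Step 2 (isothermal): W = P₁V₁ ln(V₂/V₁) = (3781) ln(28/76.3) = -3790 J.
W_total = 4013 − 3790 = 223 J.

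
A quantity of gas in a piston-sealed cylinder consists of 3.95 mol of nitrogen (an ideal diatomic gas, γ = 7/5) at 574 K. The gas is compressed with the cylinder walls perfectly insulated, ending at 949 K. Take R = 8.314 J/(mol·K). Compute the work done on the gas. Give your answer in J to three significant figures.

W ≈ 30800 J

Adiabatic ⇒ Q = 0, so W_by = −ΔU = nCᵥ(T₁ − T₂).
Cᵥ = 5R/2 = 20.79 J/(mol·K).
W = (3.95)(20.79)(574 − 949) = -30788 J.
Work on gas = −W_by = 30788 J.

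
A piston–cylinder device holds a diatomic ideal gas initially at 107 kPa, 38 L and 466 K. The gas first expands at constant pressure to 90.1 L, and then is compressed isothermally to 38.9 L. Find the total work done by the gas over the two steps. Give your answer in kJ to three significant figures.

Step 1 (isobaric): W = PΔV = (107 kPa)(90.1 − 38 L) = 5575 J.
After step 1: P = 107 kPa, V = 90.1 L, T = 1105 K.
Step 2 (isothermal): W = P₁V₁ ln(V₂/V₁) = (9641) ln(38.9/90.1) = -8097 J.
W_total = 5575 − 8097 = -2523 J.

W_total ≈ -2.52 kJ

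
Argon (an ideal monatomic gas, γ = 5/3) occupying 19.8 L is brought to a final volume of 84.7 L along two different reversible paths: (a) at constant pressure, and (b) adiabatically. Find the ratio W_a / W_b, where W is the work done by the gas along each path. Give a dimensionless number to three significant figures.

W_a / W_b ≈ 3.52

Path (a) isobaric: W = P₁(V₂ − V₁) → W_a/(P₁V₁) = 3.278.
Path (b) adiabatic: W = P₁V₁(1 − (V₁/V₂)^(γ−1))/(γ−1) → W_b/(P₁V₁) = 0.9308.
W_a / W_b = 3.278 / 0.9308 = 3.522.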